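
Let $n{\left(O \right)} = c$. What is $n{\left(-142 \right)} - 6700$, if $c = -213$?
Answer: $-6913$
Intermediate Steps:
$n{\left(O \right)} = -213$
$n{\left(-142 \right)} - 6700 = -213 - 6700 = -6913$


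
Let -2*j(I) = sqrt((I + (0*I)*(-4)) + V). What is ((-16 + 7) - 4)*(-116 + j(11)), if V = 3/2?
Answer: 1508 + 65*sqrt(2)/4 ≈ 1531.0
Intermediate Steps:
V = 3/2 (V = 3*(1/2) = 3/2 ≈ 1.5000)
j(I) = -sqrt(3/2 + I)/2 (j(I) = -sqrt((I + (0*I)*(-4)) + 3/2)/2 = -sqrt((I + 0*(-4)) + 3/2)/2 = -sqrt((I + 0) + 3/2)/2 = -sqrt(I + 3/2)/2 = -sqrt(3/2 + I)/2)
((-16 + 7) - 4)*(-116 + j(11)) = ((-16 + 7) - 4)*(-116 - sqrt(6 + 4*11)/4) = (-9 - 4)*(-116 - sqrt(6 + 44)/4) = -13*(-116 - 5*sqrt(2)/4) = 1508 + 65*sqrt(2)/4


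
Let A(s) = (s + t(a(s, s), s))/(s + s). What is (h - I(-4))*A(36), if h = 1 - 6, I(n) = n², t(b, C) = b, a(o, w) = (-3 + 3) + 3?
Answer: -91/8 ≈ -11.375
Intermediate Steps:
a(o, w) = 3 (a(o, w) = 0 + 3 = 3)
h = -5
A(s) = (3 + s)/(2*s) (A(s) = (s + 3)/(s + s) = (3 + s)/((2*s)) = (3 + s)*(1/(2*s)) = (3 + s)/(2*s))
(h - I(-4))*A(36) = (-5 - 1*(-4)²)*((½)*(3 + 36)/36) = (-5 - 1*16)*((½)*(1/36)*39) = (-5 - 16)*(13/24) = -21*13/24 = -91/8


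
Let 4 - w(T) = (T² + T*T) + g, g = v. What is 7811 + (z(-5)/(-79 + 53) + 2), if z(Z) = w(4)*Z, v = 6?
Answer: 101484/13 ≈ 7806.5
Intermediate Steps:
g = 6
w(T) = -2 - 2*T² (w(T) = 4 - ((T² + T*T) + 6) = 4 - ((T² + T²) + 6) = 4 - (2*T² + 6) = 4 - (6 + 2*T²) = 4 + (-6 - 2*T²) = -2 - 2*T²)
z(Z) = -34*Z (z(Z) = (-2 - 2*4²)*Z = (-2 - 2*16)*Z = (-2 - 32)*Z = -34*Z)
7811 + (z(-5)/(-79 + 53) + 2) = 7811 + ((-34*(-5))/(-79 + 53) + 2) = 7811 + (170/(-26) + 2) = 7811 + (170*(-1/26) + 2) = 7811 + (-85/13 + 2) = 7811 - 59/13 = 101484/13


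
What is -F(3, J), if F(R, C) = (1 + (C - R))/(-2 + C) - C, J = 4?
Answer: 3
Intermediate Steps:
F(R, C) = -C + (1 + C - R)/(-2 + C) (F(R, C) = (1 + C - R)/(-2 + C) - C = -C + (1 + C - R)/(-2 + C))
-F(3, J) = -(1 - 1*3 - 1*4² + 3*4)/(-2 + 4) = -(1 - 3 - 1*16 + 12)/2 = -(1 - 3 - 16 + 12)/2 = -(-6)/2 = -1*(-3) = 3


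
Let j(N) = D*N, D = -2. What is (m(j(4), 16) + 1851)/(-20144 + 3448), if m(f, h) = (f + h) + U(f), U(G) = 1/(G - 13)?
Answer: -19519/175308 ≈ -0.11134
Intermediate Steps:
j(N) = -2*N
U(G) = 1/(-13 + G)
m(f, h) = f + h + 1/(-13 + f) (m(f, h) = (f + h) + 1/(-13 + f) = f + h + 1/(-13 + f))
(m(j(4), 16) + 1851)/(-20144 + 3448) = ((1 + (-13 - 2*4)*(-2*4 + 16))/(-13 - 2*4) + 1851)/(-20144 + 3448) = ((1 + (-13 - 8)*(-8 + 16))/(-13 - 8) + 1851)/(-16696) = ((1 - 21*8)/(-21) + 1851)*(-1/16696) = (-(1 - 168)/21 + 1851)*(-1/16696) = (-1/21*(-167) + 1851)*(-1/16696) = (167/21 + 1851)*(-1/16696) = (39038/21)*(-1/16696) = -19519/175308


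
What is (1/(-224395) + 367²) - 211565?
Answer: -17250590021/224395 ≈ -76876.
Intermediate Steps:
(1/(-224395) + 367²) - 211565 = (-1/224395 + 134689) - 211565 = 30223538154/224395 - 211565 = -17250590021/224395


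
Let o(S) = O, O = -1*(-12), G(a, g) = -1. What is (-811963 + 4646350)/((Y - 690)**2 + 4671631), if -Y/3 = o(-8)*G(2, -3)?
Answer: 3834387/5099347 ≈ 0.75194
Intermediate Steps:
O = 12
o(S) = 12
Y = 36 (Y = -36*(-1) = -3*(-12) = 36)
(-811963 + 4646350)/((Y - 690)**2 + 4671631) = (-811963 + 4646350)/((36 - 690)**2 + 4671631) = 3834387/((-654)**2 + 4671631) = 3834387/(427716 + 4671631) = 3834387/5099347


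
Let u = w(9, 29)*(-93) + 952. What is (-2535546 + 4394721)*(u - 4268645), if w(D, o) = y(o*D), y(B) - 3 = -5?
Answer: -7934042326725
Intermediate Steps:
y(B) = -2 (y(B) = 3 - 5 = -2)
w(D, o) = -2
u = 1138 (u = -2*(-93) + 952 = 186 + 952 = 1138)
(-2535546 + 4394721)*(u - 4268645) = (-2535546 + 4394721)*(1138 - 4268645) = 1859175*(-4267507) = -7934042326725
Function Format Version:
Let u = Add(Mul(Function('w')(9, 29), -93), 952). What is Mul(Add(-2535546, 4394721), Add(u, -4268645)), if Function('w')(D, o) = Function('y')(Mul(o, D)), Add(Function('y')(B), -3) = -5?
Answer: -7934042326725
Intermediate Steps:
Function('y')(B) = -2 (Function('y')(B) = Add(3, -5) = -2)
Function('w')(D, o) = -2
u = 1138 (u = Add(Mul(-2, -93), 952) = Add(186, 952) = 1138)
Mul(Add(-2535546, 4394721), Add(u, -4268645)) = Mul(Add(-2535546, 4394721), Add(1138, -4268645)) = Mul(1859175, -4267507) = -7934042326725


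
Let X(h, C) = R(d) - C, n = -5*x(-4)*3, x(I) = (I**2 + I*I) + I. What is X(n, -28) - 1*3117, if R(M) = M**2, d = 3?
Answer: -3080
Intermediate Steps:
x(I) = I + 2*I**2 (x(I) = (I**2 + I**2) + I = 2*I**2 + I = I + 2*I**2)
n = -420 (n = -(-20)*(1 + 2*(-4))*3 = -(-20)*(1 - 8)*3 = -(-20)*(-7)*3 = -5*28*3 = -140*3 = -420)
X(h, C) = 9 - C (X(h, C) = 3**2 - C = 9 - C)
X(n, -28) - 1*3117 = (9 - 1*(-28)) - 1*3117 = (9 + 28) - 3117 = 37 - 3117 = -3080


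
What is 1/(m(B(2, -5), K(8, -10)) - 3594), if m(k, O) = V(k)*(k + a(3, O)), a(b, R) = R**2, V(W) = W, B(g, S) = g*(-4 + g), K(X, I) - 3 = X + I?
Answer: -1/3582 ≈ -0.00027917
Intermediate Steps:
K(X, I) = 3 + I + X (K(X, I) = 3 + (X + I) = 3 + (I + X) = 3 + I + X)
m(k, O) = k*(k + O**2)
1/(m(B(2, -5), K(8, -10)) - 3594) = 1/((2*(-4 + 2))*(2*(-4 + 2) + (3 - 10 + 8)**2) - 3594) = 1/((2*(-2))*(2*(-2) + 1**2) - 3594) = 1/(-4*(-4 + 1) - 3594) = 1/(-4*(-3) - 3594) = 1/(12 - 3594) = 1/(-3582) = -1/3582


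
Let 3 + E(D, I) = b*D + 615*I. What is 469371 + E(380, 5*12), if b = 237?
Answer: 596328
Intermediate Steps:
E(D, I) = -3 + 237*D + 615*I (E(D, I) = -3 + (237*D + 615*I) = -3 + 237*D + 615*I)
469371 + E(380, 5*12) = 469371 + (-3 + 237*380 + 615*(5*12)) = 469371 + (-3 + 90060 + 615*60) = 469371 + (-3 + 90060 + 36900) = 469371 + 126957 = 596328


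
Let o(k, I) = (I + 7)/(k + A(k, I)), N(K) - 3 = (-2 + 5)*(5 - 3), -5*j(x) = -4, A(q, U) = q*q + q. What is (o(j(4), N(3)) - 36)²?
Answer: 40804/49 ≈ 832.73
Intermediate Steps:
A(q, U) = q + q² (A(q, U) = q² + q = q + q²)
j(x) = ⅘ (j(x) = -⅕*(-4) = ⅘)
N(K) = 9 (N(K) = 3 + (-2 + 5)*(5 - 3) = 3 + 3*2 = 3 + 6 = 9)
o(k, I) = (7 + I)/(k + k*(1 + k)) (o(k, I) = (I + 7)/(k + k*(1 + k)) = (7 + I)/(k + k*(1 + k)))
(o(j(4), N(3)) - 36)² = ((7 + 9)/((⅘)*(2 + ⅘)) - 36)² = ((5/4)*16/(14/5) - 36)² = ((5/4)*(5/14)*16 - 36)² = (50/7 - 36)² = (-202/7)² = 40804/49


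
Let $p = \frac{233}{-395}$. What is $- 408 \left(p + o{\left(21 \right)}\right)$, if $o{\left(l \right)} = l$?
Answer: $- \frac{3289296}{395} \approx -8327.3$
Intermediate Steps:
$p = - \frac{233}{395}$ ($p = 233 \left(- \frac{1}{395}\right) = - \frac{233}{395} \approx -0.58987$)
$- 408 \left(p + o{\left(21 \right)}\right) = - 408 \left(- \frac{233}{395} + 21\right) = \left(-408\right) \frac{8062}{395} = - \frac{3289296}{395}$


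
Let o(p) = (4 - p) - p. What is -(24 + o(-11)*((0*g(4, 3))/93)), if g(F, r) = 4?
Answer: -24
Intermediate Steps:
o(p) = 4 - 2*p
-(24 + o(-11)*((0*g(4, 3))/93)) = -(24 + (4 - 2*(-11))*((0*4)/93)) = -(24 + (4 + 22)*(0*(1/93))) = -(24 + 26*0) = -(24 + 0) = -1*24 = -24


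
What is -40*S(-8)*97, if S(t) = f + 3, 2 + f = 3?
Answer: -15520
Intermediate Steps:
f = 1 (f = -2 + 3 = 1)
S(t) = 4 (S(t) = 1 + 3 = 4)
-40*S(-8)*97 = -40*4*97 = -160*97 = -15520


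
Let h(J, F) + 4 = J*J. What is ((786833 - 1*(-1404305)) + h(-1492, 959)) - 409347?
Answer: 4007851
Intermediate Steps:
h(J, F) = -4 + J² (h(J, F) = -4 + J*J = -4 + J²)
((786833 - 1*(-1404305)) + h(-1492, 959)) - 409347 = ((786833 - 1*(-1404305)) + (-4 + (-1492)²)) - 409347 = ((786833 + 1404305) + (-4 + 2226064)) - 409347 = (2191138 + 2226060) - 409347 = 4417198 - 409347 = 4007851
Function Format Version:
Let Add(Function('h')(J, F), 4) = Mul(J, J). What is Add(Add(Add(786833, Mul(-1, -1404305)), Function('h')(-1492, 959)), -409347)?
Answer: 4007851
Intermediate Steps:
Function('h')(J, F) = Add(-4, Pow(J, 2)) (Function('h')(J, F) = Add(-4, Mul(J, J)) = Add(-4, Pow(J, 2)))
Add(Add(Add(786833, Mul(-1, -1404305)), Function('h')(-1492, 959)), -409347) = Add(Add(Add(786833, Mul(-1, -1404305)), Add(-4, Pow(-1492, 2))), -409347) = Add(Add(Add(786833, 1404305), Add(-4, 2226064)), -409347) = Add(Add(2191138, 2226060), -409347) = Add(4417198, -409347) = 4007851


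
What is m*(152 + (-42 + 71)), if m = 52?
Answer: 9412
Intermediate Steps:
m*(152 + (-42 + 71)) = 52*(152 + (-42 + 71)) = 52*(152 + 29) = 52*181 = 9412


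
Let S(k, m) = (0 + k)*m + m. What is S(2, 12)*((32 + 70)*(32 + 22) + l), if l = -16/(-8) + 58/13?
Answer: 2580768/13 ≈ 1.9852e+5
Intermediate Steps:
S(k, m) = m + k*m (S(k, m) = k*m + m = m + k*m)
l = 84/13 (l = -16*(-⅛) + 58*(1/13) = 2 + 58/13 = 84/13 ≈ 6.4615)
S(2, 12)*((32 + 70)*(32 + 22) + l) = (12*(1 + 2))*((32 + 70)*(32 + 22) + 84/13) = (12*3)*(102*54 + 84/13) = 36*(5508 + 84/13) = 36*(71688/13) = 2580768/13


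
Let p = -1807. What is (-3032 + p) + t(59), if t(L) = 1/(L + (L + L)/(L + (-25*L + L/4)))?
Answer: -27083788/5597 ≈ -4839.0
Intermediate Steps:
t(L) = 1/(-8/95 + L) (t(L) = 1/(L + (2*L)/(L + (-25*L + L*(¼)))) = 1/(L + (2*L)/(L + (-25*L + L/4))) = 1/(L + (2*L)/(L - 99*L/4)) = 1/(L + (2*L)/((-95*L/4))) = 1/(L + (2*L)*(-4/(95*L))) = 1/(L - 8/95) = 1/(-8/95 + L))
(-3032 + p) + t(59) = (-3032 - 1807) + 95/(-8 + 95*59) = -4839 + 95/(-8 + 5605) = -4839 + 95/5597 = -27083788/5597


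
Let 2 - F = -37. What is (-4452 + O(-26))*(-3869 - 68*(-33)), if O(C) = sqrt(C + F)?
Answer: 7234500 - 1625*sqrt(13) ≈ 7.2286e+6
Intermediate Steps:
F = 39 (F = 2 - 1*(-37) = 2 + 37 = 39)
O(C) = sqrt(39 + C) (O(C) = sqrt(C + 39) = sqrt(39 + C))
(-4452 + O(-26))*(-3869 - 68*(-33)) = (-4452 + sqrt(39 - 26))*(-3869 - 68*(-33)) = (-4452 + sqrt(13))*(-3869 + 2244) = (-4452 + sqrt(13))*(-1625) = 7234500 - 1625*sqrt(13)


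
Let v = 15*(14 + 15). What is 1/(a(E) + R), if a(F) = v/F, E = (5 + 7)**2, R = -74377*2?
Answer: -48/7140047 ≈ -6.7226e-6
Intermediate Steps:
R = -148754
v = 435 (v = 15*29 = 435)
E = 144 (E = 12**2 = 144)
a(F) = 435/F
1/(a(E) + R) = 1/(435/144 - 148754) = 1/(435*(1/144) - 148754) = 1/(145/48 - 148754) = 1/(-7140047/48) = -48/7140047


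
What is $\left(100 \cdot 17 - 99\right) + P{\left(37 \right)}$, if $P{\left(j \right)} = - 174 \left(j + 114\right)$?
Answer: $-24673$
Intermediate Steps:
$P{\left(j \right)} = -19836 - 174 j$ ($P{\left(j \right)} = - 174 \left(114 + j\right) = -19836 - 174 j$)
$\left(100 \cdot 17 - 99\right) + P{\left(37 \right)} = \left(100 \cdot 17 - 99\right) - 26274 = \left(1700 - 99\right) - 26274 = 1601 - 26274 = -24673$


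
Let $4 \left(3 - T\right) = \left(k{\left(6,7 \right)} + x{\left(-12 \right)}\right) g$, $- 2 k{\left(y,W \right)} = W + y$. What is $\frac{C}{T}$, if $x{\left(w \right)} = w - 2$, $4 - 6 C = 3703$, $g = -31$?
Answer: $\frac{4932}{1247} \approx 3.9551$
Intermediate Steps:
$C = - \frac{1233}{2}$ ($C = \frac{2}{3} - \frac{3703}{6} = - \frac{1233}{2} \approx -616.5$)
$x{\left(w \right)} = -2 + w$
$k{\left(y,W \right)} = - \frac{W}{2} - \frac{y}{2}$ ($k{\left(y,W \right)} = - \frac{W + y}{2} = - \frac{W}{2} - \frac{y}{2}$)
$T = - \frac{1247}{8}$ ($T = 3 - \frac{\left(\left(\left(- \frac{1}{2}\right) 7 - 3\right) - 14\right) \left(-31\right)}{4} = 3 - \frac{\left(\left(- \frac{7}{2} - 3\right) - 14\right) \left(-31\right)}{4} = 3 - \frac{\left(- \frac{13}{2} - 14\right) \left(-31\right)}{4} = 3 - \frac{\left(- \frac{41}{2}\right) \left(-31\right)}{4} = 3 - \frac{1271}{8} = - \frac{1247}{8} \approx -155.88$)
$\frac{C}{T} = - \frac{1233}{2 \left(- \frac{1247}{8}\right)} = \left(- \frac{1233}{2}\right) \left(- \frac{8}{1247}\right) = \frac{4932}{1247}$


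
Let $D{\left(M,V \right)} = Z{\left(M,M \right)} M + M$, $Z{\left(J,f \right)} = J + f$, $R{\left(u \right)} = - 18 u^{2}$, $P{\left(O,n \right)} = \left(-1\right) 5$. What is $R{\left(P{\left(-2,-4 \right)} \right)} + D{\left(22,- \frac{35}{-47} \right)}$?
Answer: $540$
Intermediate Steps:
$P{\left(O,n \right)} = -5$
$D{\left(M,V \right)} = M + 2 M^{2}$ ($D{\left(M,V \right)} = \left(M + M\right) M + M = 2 M M + M = 2 M^{2} + M = M + 2 M^{2}$)
$R{\left(P{\left(-2,-4 \right)} \right)} + D{\left(22,- \frac{35}{-47} \right)} = - 18 \left(-5\right)^{2} + 22 \left(1 + 2 \cdot 22\right) = \left(-18\right) 25 + 22 \left(1 + 44\right) = -450 + 22 \cdot 45 = -450 + 990 = 540$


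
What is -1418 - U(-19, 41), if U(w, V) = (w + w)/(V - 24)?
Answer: -24068/17 ≈ -1415.8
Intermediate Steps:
U(w, V) = 2*w/(-24 + V) (U(w, V) = (2*w)/(-24 + V) = 2*w/(-24 + V))
-1418 - U(-19, 41) = -1418 - 2*(-19)/(-24 + 41) = -1418 - 2*(-19)/17 = -1418 - 1*(-38/17) = -1418 + 38/17 = -24068/17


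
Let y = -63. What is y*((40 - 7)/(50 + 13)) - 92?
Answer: -125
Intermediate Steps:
y*((40 - 7)/(50 + 13)) - 92 = -63*(40 - 7)/(50 + 13) - 92 = -2079/63 - 92 = -63*11/21 - 92 = -33 - 92 = -125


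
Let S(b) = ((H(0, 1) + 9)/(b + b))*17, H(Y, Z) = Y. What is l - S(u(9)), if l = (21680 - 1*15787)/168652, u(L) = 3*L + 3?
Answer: -530212/210815 ≈ -2.5151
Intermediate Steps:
u(L) = 3 + 3*L
l = 5893/168652 (l = (21680 - 15787)*(1/168652) = 5893*(1/168652) = 5893/168652 ≈ 0.034942)
S(b) = 153/(2*b) (S(b) = ((0 + 9)/(b + b))*17 = (9/((2*b)))*17 = (9*(1/(2*b)))*17 = (9/(2*b))*17 = 153/(2*b))
l - S(u(9)) = 5893/168652 - 153/(2*(3 + 3*9)) = 5893/168652 - 153/(2*(3 + 27)) = 5893/168652 - 153/(2*30) = 5893/168652 - 1*51/20 = 5893/168652 - 51/20 = -530212/210815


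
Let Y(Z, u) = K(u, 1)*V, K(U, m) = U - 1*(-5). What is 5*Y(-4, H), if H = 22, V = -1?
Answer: -135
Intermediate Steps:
K(U, m) = 5 + U (K(U, m) = U + 5 = 5 + U)
Y(Z, u) = -5 - u (Y(Z, u) = (5 + u)*(-1) = -5 - u)
5*Y(-4, H) = 5*(-5 - 1*22) = 5*(-5 - 22) = 5*(-27) = -135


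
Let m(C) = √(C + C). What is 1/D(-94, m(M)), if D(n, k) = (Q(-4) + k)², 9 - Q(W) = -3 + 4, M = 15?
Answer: (8 + √30)⁻² ≈ 0.0055055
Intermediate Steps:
m(C) = √2*√C (m(C) = √(2*C) = √2*√C)
Q(W) = 8 (Q(W) = 9 - (-3 + 4) = 9 - 1*1 = 9 - 1 = 8)
D(n, k) = (8 + k)²
1/D(-94, m(M)) = 1/((8 + √2*√15)²) = 1/((8 + √30)²) = (8 + √30)⁻²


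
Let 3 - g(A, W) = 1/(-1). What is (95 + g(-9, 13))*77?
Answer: 7623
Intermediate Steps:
g(A, W) = 4 (g(A, W) = 3 - 1/(-1) = 3 - 1*(-1) = 3 + 1 = 4)
(95 + g(-9, 13))*77 = (95 + 4)*77 = 99*77 = 7623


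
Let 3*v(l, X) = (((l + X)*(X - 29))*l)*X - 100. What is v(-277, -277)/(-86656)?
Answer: -812962931/16248 ≈ -50035.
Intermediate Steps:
v(l, X) = -100/3 + X*l*(-29 + X)*(X + l)/3 (v(l, X) = ((((l + X)*(X - 29))*l)*X - 100)/3 = ((((X + l)*(-29 + X))*l)*X - 100)/3 = ((((-29 + X)*(X + l))*l)*X - 100)/3 = ((l*(-29 + X)*(X + l))*X - 100)/3 = (X*l*(-29 + X)*(X + l) - 100)/3 = (-100 + X*l*(-29 + X)*(X + l))/3 = -100/3 + X*l*(-29 + X)*(X + l)/3)
v(-277, -277)/(-86656) = (-100/3 - 29/3*(-277)*(-277)**2 - 29/3*(-277)*(-277)**2 + (1/3)*(-277)*(-277)**3 + (1/3)*(-277)**2*(-277)**2)/(-86656) = (-100/3 - 29/3*(-277)*76729 - 29/3*(-277)*76729 + (1/3)*(-277)*(-21253933) + (1/3)*76729*76729)*(-1/86656) = (-100/3 + 616364057/3 + 616364057/3 + 5887339441/3 + 5887339441/3)*(-1/86656) = (13007406896/3)*(-1/86656) = -812962931/16248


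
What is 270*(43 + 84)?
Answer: 34290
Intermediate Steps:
270*(43 + 84) = 270*127 = 34290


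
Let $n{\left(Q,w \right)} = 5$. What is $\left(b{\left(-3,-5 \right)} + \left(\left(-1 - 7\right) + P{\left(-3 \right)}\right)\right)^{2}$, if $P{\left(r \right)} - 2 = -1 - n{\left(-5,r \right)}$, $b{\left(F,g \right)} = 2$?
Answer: $100$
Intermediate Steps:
$P{\left(r \right)} = -4$ ($P{\left(r \right)} = 2 - 6 = -4$)
$\left(b{\left(-3,-5 \right)} + \left(\left(-1 - 7\right) + P{\left(-3 \right)}\right)\right)^{2} = \left(2 - 12\right)^{2} = \left(-10\right)^{2} = 100$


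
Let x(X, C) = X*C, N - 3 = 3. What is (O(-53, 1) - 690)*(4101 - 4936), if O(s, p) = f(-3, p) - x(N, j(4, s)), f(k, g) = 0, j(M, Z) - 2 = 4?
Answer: 606210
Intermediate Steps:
j(M, Z) = 6 (j(M, Z) = 2 + 4 = 6)
N = 6 (N = 3 + 3 = 6)
x(X, C) = C*X
O(s, p) = -36 (O(s, p) = 0 - 6*6 = 0 - 1*36 = 0 - 36 = -36)
(O(-53, 1) - 690)*(4101 - 4936) = (-36 - 690)*(4101 - 4936) = -726*(-835) = 606210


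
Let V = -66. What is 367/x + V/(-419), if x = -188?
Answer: -141365/78772 ≈ -1.7946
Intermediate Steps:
367/x + V/(-419) = 367/(-188) - 66/(-419) = 367*(-1/188) - 66*(-1/419) = -367/188 + 66/419 = -141365/78772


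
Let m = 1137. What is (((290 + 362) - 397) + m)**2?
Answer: 1937664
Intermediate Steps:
(((290 + 362) - 397) + m)**2 = (((290 + 362) - 397) + 1137)**2 = ((652 - 397) + 1137)**2 = (255 + 1137)**2 = 1392**2 = 1937664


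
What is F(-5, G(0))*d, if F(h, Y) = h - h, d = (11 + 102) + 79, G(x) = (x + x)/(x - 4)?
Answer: 0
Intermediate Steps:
G(x) = 2*x/(-4 + x) (G(x) = (2*x)/(-4 + x) = 2*x/(-4 + x))
d = 192 (d = 113 + 79 = 192)
F(h, Y) = 0
F(-5, G(0))*d = 0*192 = 0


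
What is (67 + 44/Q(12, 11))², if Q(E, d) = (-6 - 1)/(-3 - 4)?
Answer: 12321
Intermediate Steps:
Q(E, d) = 1 (Q(E, d) = -7/(-7) = -7*(-⅐) = 1)
(67 + 44/Q(12, 11))² = (67 + 44/1)² = (67 + 44*1)² = (67 + 44)² = 111² = 12321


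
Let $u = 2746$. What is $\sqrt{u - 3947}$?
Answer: $i \sqrt{1201} \approx 34.655 i$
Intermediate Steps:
$\sqrt{u - 3947} = \sqrt{2746 - 3947} = \sqrt{-1201} = i \sqrt{1201}$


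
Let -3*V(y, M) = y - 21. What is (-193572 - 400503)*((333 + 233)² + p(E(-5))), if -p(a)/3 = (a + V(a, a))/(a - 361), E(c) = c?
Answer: -23218492043675/122 ≈ -1.9032e+11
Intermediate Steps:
V(y, M) = 7 - y/3 (V(y, M) = -(y - 21)/3 = -(-21 + y)/3 = 7 - y/3)
p(a) = -3*(7 + 2*a/3)/(-361 + a) (p(a) = -3*(a + (7 - a/3))/(a - 361) = -3*(7 + 2*a/3)/(-361 + a))
(-193572 - 400503)*((333 + 233)² + p(E(-5))) = (-193572 - 400503)*((333 + 233)² + (-21 - 2*(-5))/(-361 - 5)) = -594075*(566² + (-21 + 10)/(-366)) = -594075*(320356 - 1/366*(-11)) = -594075*(320356 + 11/366) = -594075*117250307/366 = -23218492043675/122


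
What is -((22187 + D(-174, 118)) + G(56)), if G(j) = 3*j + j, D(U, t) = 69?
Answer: -22480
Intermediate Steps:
G(j) = 4*j
-((22187 + D(-174, 118)) + G(56)) = -((22187 + 69) + 4*56) = -(22256 + 224) = -1*22480 = -22480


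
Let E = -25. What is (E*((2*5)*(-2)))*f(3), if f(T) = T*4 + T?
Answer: 7500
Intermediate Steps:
f(T) = 5*T (f(T) = 4*T + T = 5*T)
(E*((2*5)*(-2)))*f(3) = (-25*2*5*(-2))*(5*3) = -250*(-2)*15 = -25*(-20)*15 = 500*15 = 7500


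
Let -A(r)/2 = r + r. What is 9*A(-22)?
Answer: 792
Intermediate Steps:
A(r) = -4*r (A(r) = -2*(r + r) = -4*r)
9*A(-22) = 9*(-4*(-22)) = 9*88 = 792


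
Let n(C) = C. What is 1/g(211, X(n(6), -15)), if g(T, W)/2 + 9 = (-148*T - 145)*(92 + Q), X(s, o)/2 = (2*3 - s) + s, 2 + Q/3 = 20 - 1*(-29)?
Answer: -1/14619836 ≈ -6.8400e-8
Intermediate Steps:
Q = 141 (Q = -6 + 3*(20 - 1*(-29)) = -6 + 3*(20 + 29) = -6 + 3*49 = -6 + 147 = 141)
X(s, o) = 12 (X(s, o) = 2*((2*3 - s) + s) = 2*((6 - s) + s) = 2*6 = 12)
g(T, W) = -67588 - 68968*T (g(T, W) = -18 + 2*((-148*T - 145)*(92 + 141)) = -18 + 2*((-145 - 148*T)*233) = -18 + 2*(-33785 - 34484*T) = -18 + (-67570 - 68968*T) = -67588 - 68968*T)
1/g(211, X(n(6), -15)) = 1/(-67588 - 68968*211) = 1/(-67588 - 14552248) = 1/(-14619836) = -1/14619836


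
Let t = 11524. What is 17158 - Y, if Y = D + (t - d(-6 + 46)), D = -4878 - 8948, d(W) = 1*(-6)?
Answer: 19454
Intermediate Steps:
d(W) = -6
D = -13826
Y = -2296 (Y = -13826 + (11524 - 1*(-6)) = -13826 + (11524 + 6) = -13826 + 11530 = -2296)
17158 - Y = 17158 - 1*(-2296) = 17158 + 2296 = 19454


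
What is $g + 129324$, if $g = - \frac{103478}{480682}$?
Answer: $\frac{31081807745}{240341} \approx 1.2932 \cdot 10^{5}$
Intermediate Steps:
$g = - \frac{51739}{240341}$ ($g = \left(-103478\right) \frac{1}{480682} = - \frac{51739}{240341} \approx -0.21527$)
$g + 129324 = - \frac{51739}{240341} + 129324 = \frac{31081807745}{240341}$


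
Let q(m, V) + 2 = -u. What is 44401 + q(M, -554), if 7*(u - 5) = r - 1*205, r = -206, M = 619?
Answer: 311169/7 ≈ 44453.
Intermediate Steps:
u = -376/7 (u = 5 + (-206 - 1*205)/7 = 5 + (-206 - 205)/7 = 5 + (⅐)*(-411) = 5 - 411/7 = -376/7 ≈ -53.714)
q(m, V) = 362/7 (q(m, V) = -2 - 1*(-376/7) = -2 + 376/7 = 362/7)
44401 + q(M, -554) = 44401 + 362/7 = 311169/7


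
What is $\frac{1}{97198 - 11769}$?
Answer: $\frac{1}{85429} \approx 1.1706 \cdot 10^{-5}$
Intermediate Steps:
$\frac{1}{97198 - 11769} = \frac{1}{85429}$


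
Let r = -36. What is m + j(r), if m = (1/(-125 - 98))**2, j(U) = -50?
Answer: -2486449/49729 ≈ -50.000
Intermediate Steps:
m = 1/49729 (m = (1/(-223))**2 = (-1/223)**2 = 1/49729 ≈ 2.0109e-5)
m + j(r) = 1/49729 - 50 = -2486449/49729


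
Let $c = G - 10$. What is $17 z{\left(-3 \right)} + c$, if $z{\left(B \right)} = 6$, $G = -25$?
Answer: $67$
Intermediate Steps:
$c = -35$ ($c = -25 - 10 = -35$)
$17 z{\left(-3 \right)} + c = 17 \cdot 6 - 35 = 102 - 35 = 67$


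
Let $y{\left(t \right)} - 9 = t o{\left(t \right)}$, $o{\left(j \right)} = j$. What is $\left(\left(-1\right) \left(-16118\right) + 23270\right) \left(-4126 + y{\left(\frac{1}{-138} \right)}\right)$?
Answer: $- \frac{772045635509}{4761} \approx -1.6216 \cdot 10^{8}$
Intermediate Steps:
$y{\left(t \right)} = 9 + t^{2}$ ($y{\left(t \right)} = 9 + t t = 9 + t^{2}$)
$\left(\left(-1\right) \left(-16118\right) + 23270\right) \left(-4126 + y{\left(\frac{1}{-138} \right)}\right) = \left(\left(-1\right) \left(-16118\right) + 23270\right) \left(-4126 + \left(9 + \left(\frac{1}{-138}\right)^{2}\right)\right) = \left(16118 + 23270\right) \left(-4126 + \left(9 + \left(- \frac{1}{138}\right)^{2}\right)\right) = 39388 \left(-4126 + \left(9 + \frac{1}{19044}\right)\right) = 39388 \left(-4126 + \frac{171397}{19044}\right) = 39388 \left(- \frac{78404147}{19044}\right) = - \frac{772045635509}{4761}$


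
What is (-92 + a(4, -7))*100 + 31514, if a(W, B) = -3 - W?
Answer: 21614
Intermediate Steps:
(-92 + a(4, -7))*100 + 31514 = (-92 + (-3 - 1*4))*100 + 31514 = (-92 + (-3 - 4))*100 + 31514 = (-92 - 7)*100 + 31514 = -99*100 + 31514 = -9900 + 31514 = 21614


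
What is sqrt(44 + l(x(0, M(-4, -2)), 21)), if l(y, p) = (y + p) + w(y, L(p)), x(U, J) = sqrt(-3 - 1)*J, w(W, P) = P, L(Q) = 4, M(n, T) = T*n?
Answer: sqrt(69 + 16*I) ≈ 8.3615 + 0.95676*I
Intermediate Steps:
x(U, J) = 2*I*J (x(U, J) = sqrt(-4)*J = (2*I)*J = 2*I*J)
l(y, p) = 4 + p + y (l(y, p) = (y + p) + 4 = (p + y) + 4 = 4 + p + y)
sqrt(44 + l(x(0, M(-4, -2)), 21)) = sqrt(44 + (4 + 21 + 2*I*(-2*(-4)))) = sqrt(44 + (4 + 21 + 2*I*8)) = sqrt(44 + (4 + 21 + 16*I)) = sqrt(44 + (25 + 16*I)) = sqrt(69 + 16*I)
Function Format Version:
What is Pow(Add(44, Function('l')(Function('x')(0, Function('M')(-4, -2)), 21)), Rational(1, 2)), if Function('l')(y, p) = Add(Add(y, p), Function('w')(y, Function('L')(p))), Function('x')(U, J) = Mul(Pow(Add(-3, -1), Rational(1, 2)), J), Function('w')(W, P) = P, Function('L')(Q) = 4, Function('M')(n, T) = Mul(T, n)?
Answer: Pow(Add(69, Mul(16, I)), Rational(1, 2)) ≈ Add(8.3615, Mul(0.95676, I))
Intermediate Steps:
Function('x')(U, J) = Mul(2, I, J) (Function('x')(U, J) = Mul(Pow(-4, Rational(1, 2)), J) = Mul(Mul(2, I), J) = Mul(2, I, J))
Function('l')(y, p) = Add(4, p, y) (Function('l')(y, p) = Add(Add(y, p), 4) = Add(Add(p, y), 4) = Add(4, p, y))
Pow(Add(44, Function('l')(Function('x')(0, Function('M')(-4, -2)), 21)), Rational(1, 2)) = Pow(Add(44, Add(4, 21, Mul(2, I, Mul(-2, -4)))), Rational(1, 2)) = Pow(Add(44, Add(4, 21, Mul(2, I, 8))), Rational(1, 2)) = Pow(Add(44, Add(4, 21, Mul(16, I))), Rational(1, 2)) = Pow(Add(44, Add(25, Mul(16, I))), Rational(1, 2)) = Pow(Add(69, Mul(16, I)), Rational(1, 2))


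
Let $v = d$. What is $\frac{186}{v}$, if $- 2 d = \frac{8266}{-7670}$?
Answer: $\frac{1426620}{4133} \approx 345.18$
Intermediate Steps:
$d = \frac{4133}{7670}$ ($d = - \frac{8266 \frac{1}{-7670}}{2} = - \frac{8266 \left(- \frac{1}{7670}\right)}{2} = \left(- \frac{1}{2}\right) \left(- \frac{4133}{3835}\right) = \frac{4133}{7670} \approx 0.53885$)
$v = \frac{4133}{7670} \approx 0.53885$
$\frac{186}{v} = \frac{186}{\frac{4133}{7670}} = 186 \cdot \frac{7670}{4133} = \frac{1426620}{4133}$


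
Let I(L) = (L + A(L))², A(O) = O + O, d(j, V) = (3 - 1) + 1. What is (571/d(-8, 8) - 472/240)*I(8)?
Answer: 542496/5 ≈ 1.0850e+5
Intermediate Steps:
d(j, V) = 3 (d(j, V) = 2 + 1 = 3)
A(O) = 2*O
I(L) = 9*L² (I(L) = (L + 2*L)² = (3*L)² = 9*L²)
(571/d(-8, 8) - 472/240)*I(8) = (571/3 - 472/240)*(9*8²) = (571*(⅓) - 472*1/240)*(9*64) = (571/3 - 59/30)*576 = (5651/30)*576 = 542496/5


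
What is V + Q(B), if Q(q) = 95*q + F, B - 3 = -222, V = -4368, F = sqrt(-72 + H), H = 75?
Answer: -25173 + sqrt(3) ≈ -25171.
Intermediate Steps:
F = sqrt(3) (F = sqrt(-72 + 75) = sqrt(3) ≈ 1.7320)
B = -219 (B = 3 - 222 = -219)
Q(q) = sqrt(3) + 95*q (Q(q) = 95*q + sqrt(3) = sqrt(3) + 95*q)
V + Q(B) = -4368 + (sqrt(3) + 95*(-219)) = -4368 + (sqrt(3) - 20805) = -4368 + (-20805 + sqrt(3)) = -25173 + sqrt(3)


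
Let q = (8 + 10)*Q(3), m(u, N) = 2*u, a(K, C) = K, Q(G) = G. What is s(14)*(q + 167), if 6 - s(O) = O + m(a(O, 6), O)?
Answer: -7956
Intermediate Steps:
s(O) = 6 - 3*O (s(O) = 6 - (O + 2*O) = 6 - 3*O)
q = 54 (q = (8 + 10)*3 = 18*3 = 54)
s(14)*(q + 167) = (6 - 3*14)*(54 + 167) = (6 - 42)*221 = -36*221 = -7956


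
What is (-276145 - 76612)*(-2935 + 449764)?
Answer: -157622057553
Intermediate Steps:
(-276145 - 76612)*(-2935 + 449764) = -352757*446829 = -157622057553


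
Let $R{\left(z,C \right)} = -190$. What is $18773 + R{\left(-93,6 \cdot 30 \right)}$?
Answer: $18583$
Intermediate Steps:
$18773 + R{\left(-93,6 \cdot 30 \right)} = 18773 - 190 = 18583$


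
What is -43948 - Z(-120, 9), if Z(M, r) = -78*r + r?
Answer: -43255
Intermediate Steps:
Z(M, r) = -77*r
-43948 - Z(-120, 9) = -43948 - (-77)*9 = -43948 - 1*(-693) = -43948 + 693 = -43255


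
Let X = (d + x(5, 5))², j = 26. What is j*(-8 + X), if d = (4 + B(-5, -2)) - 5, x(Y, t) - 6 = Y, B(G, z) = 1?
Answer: 2938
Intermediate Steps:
x(Y, t) = 6 + Y
d = 0 (d = (4 + 1) - 5 = 5 - 5 = 0)
X = 121 (X = (0 + (6 + 5))² = (0 + 11)² = 11² = 121)
j*(-8 + X) = 26*(-8 + 121) = 26*113 = 2938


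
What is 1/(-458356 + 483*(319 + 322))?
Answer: -1/148753 ≈ -6.7226e-6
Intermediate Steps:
1/(-458356 + 483*(319 + 322)) = 1/(-458356 + 483*641) = 1/(-458356 + 309603) = 1/(-148753) = -1/148753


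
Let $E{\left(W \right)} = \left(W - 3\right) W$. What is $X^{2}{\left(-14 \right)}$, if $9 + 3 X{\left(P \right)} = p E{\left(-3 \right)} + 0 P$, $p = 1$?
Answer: $9$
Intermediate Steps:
$E{\left(W \right)} = W \left(-3 + W\right)$ ($E{\left(W \right)} = \left(-3 + W\right) W = W \left(-3 + W\right)$)
$X{\left(P \right)} = 3$ ($X{\left(P \right)} = -3 + \frac{1 \left(- 3 \left(-3 - 3\right)\right) + 0 P}{3} = -3 + \frac{1 \left(\left(-3\right) \left(-6\right)\right) + 0}{3} = -3 + \frac{1 \cdot 18 + 0}{3} = -3 + \frac{18 + 0}{3} = -3 + \frac{1}{3} \cdot 18 = -3 + 6 = 3$)
$X^{2}{\left(-14 \right)} = 3^{2} = 9$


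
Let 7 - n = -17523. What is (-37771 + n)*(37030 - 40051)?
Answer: 61148061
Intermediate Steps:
n = 17530 (n = 7 - 1*(-17523) = 7 + 17523 = 17530)
(-37771 + n)*(37030 - 40051) = (-37771 + 17530)*(37030 - 40051) = -20241*(-3021) = 61148061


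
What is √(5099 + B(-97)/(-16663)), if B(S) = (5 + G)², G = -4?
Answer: 2*√353941432417/16663 ≈ 71.407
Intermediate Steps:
B(S) = 1 (B(S) = (5 - 4)² = 1² = 1)
√(5099 + B(-97)/(-16663)) = √(5099 + 1/(-16663)) = √(5099 + 1*(-1/16663)) = √(5099 - 1/16663) = √(84964636/16663) = 2*√353941432417/16663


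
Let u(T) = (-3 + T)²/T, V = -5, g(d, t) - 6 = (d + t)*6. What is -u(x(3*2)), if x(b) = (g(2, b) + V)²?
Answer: -5750404/2401 ≈ -2395.0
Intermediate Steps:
g(d, t) = 6 + 6*d + 6*t (g(d, t) = 6 + (d + t)*6 = 6 + (6*d + 6*t) = 6 + 6*d + 6*t)
x(b) = (13 + 6*b)² (x(b) = ((6 + 6*2 + 6*b) - 5)² = ((6 + 12 + 6*b) - 5)² = ((18 + 6*b) - 5)² = (13 + 6*b)²)
u(T) = (-3 + T)²/T
-u(x(3*2)) = -(-3 + (13 + 6*(3*2))²)²/((13 + 6*(3*2))²) = -(-3 + (13 + 6*6)²)²/((13 + 6*6)²) = -(-3 + (13 + 36)²)²/((13 + 36)²) = -(-3 + 49²)²/(49²) = -(-3 + 2401)²/2401 = -2398²/2401 = -5750404/2401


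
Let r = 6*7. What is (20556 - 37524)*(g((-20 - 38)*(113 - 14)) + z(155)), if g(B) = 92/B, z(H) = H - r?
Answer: -1834676312/957 ≈ -1.9171e+6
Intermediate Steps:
r = 42
z(H) = -42 + H (z(H) = H - 1*42 = H - 42 = -42 + H)
(20556 - 37524)*(g((-20 - 38)*(113 - 14)) + z(155)) = (20556 - 37524)*(92/(((-20 - 38)*(113 - 14))) + (-42 + 155)) = -16968*(92/((-58*99)) + 113) = -16968*(92/(-5742) + 113) = -16968*(92*(-1/5742) + 113) = -16968*(-46/2871 + 113) = -16968*324377/2871 = -1834676312/957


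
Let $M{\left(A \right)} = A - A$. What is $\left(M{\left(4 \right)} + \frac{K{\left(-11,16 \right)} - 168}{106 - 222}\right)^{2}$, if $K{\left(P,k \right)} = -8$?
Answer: $\frac{1936}{841} \approx 2.302$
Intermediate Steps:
$M{\left(A \right)} = 0$
$\left(M{\left(4 \right)} + \frac{K{\left(-11,16 \right)} - 168}{106 - 222}\right)^{2} = \left(0 + \frac{-8 - 168}{106 - 222}\right)^{2} = \left(0 + \frac{-8 - 168}{-116}\right)^{2} = \left(0 - - \frac{44}{29}\right)^{2} = \left(0 + \frac{44}{29}\right)^{2} = \left(\frac{44}{29}\right)^{2} = \frac{1936}{841}$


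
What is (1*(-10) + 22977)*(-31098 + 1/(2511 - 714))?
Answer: -1283467272535/1797 ≈ -7.1423e+8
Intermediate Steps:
(1*(-10) + 22977)*(-31098 + 1/(2511 - 714)) = (-10 + 22977)*(-31098 + 1/1797) = 22967*(-31098 + 1/1797) = 22967*(-55883105/1797) = -1283467272535/1797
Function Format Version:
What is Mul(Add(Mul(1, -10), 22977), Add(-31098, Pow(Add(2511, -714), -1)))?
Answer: Rational(-1283467272535, 1797) ≈ -7.1423e+8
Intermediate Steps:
Mul(Add(Mul(1, -10), 22977), Add(-31098, Pow(Add(2511, -714), -1))) = Mul(Add(-10, 22977), Add(-31098, Pow(1797, -1))) = Mul(22967, Add(-31098, Rational(1, 1797))) = Mul(22967, Rational(-55883105, 1797)) = Rational(-1283467272535, 1797)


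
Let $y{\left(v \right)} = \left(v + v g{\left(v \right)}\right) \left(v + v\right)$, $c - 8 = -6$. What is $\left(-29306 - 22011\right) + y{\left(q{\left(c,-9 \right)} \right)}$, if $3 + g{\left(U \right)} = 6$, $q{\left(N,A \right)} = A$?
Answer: $-50669$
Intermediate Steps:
$c = 2$ ($c = 8 - 6 = 2$)
$g{\left(U \right)} = 3$ ($g{\left(U \right)} = -3 + 6 = 3$)
$y{\left(v \right)} = 8 v^{2}$ ($y{\left(v \right)} = \left(v + v 3\right) \left(v + v\right) = \left(v + 3 v\right) 2 v = 4 v 2 v = 8 v^{2}$)
$\left(-29306 - 22011\right) + y{\left(q{\left(c,-9 \right)} \right)} = \left(-29306 - 22011\right) + 8 \left(-9\right)^{2} = -51317 + 8 \cdot 81 = -51317 + 648 = -50669$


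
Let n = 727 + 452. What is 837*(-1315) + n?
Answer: -1099476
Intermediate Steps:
n = 1179
837*(-1315) + n = 837*(-1315) + 1179 = -1100655 + 1179 = -1099476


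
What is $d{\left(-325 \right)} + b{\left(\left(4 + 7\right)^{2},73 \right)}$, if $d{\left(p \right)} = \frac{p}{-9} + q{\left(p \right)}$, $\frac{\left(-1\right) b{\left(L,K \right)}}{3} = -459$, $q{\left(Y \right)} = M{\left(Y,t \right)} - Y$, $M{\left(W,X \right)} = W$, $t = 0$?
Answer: $\frac{12718}{9} \approx 1413.1$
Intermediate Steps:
$q{\left(Y \right)} = 0$ ($q{\left(Y \right)} = Y - Y = 0$)
$b{\left(L,K \right)} = 1377$ ($b{\left(L,K \right)} = \left(-3\right) \left(-459\right) = 1377$)
$d{\left(p \right)} = - \frac{p}{9}$ ($d{\left(p \right)} = \frac{p}{-9} + 0 = p \left(- \frac{1}{9}\right) + 0 = - \frac{p}{9} + 0 = - \frac{p}{9}$)
$d{\left(-325 \right)} + b{\left(\left(4 + 7\right)^{2},73 \right)} = \left(- \frac{1}{9}\right) \left(-325\right) + 1377 = \frac{325}{9} + 1377 = \frac{12718}{9}$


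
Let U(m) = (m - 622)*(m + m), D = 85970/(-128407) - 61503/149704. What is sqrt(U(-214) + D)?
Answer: sqrt(33054679620949502124812786)/9611520764 ≈ 598.17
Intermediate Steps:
D = -20767468601/19223041528 (D = 85970*(-1/128407) - 61503*1/149704 = -85970/128407 - 61503/149704 = -20767468601/19223041528 ≈ -1.0803)
U(m) = 2*m*(-622 + m) (U(m) = (-622 + m)*(2*m) = 2*m*(-622 + m))
sqrt(U(-214) + D) = sqrt(2*(-214)*(-622 - 214) - 20767468601/19223041528) = sqrt(2*(-214)*(-836) - 20767468601/19223041528) = sqrt(357808 - 20767468601/19223041528) = sqrt(6878137275582023/19223041528) = sqrt(33054679620949502124812786)/9611520764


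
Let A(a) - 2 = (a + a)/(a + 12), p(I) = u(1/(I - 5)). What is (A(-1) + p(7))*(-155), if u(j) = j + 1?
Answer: -11315/22 ≈ -514.32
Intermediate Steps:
u(j) = 1 + j
p(I) = 1 + 1/(-5 + I) (p(I) = 1 + 1/(I - 5) = 1 + 1/(-5 + I))
A(a) = 2 + 2*a/(12 + a) (A(a) = 2 + (a + a)/(a + 12) = 2 + (2*a)/(12 + a) = 2 + 2*a/(12 + a))
(A(-1) + p(7))*(-155) = (4*(6 - 1)/(12 - 1) + (-4 + 7)/(-5 + 7))*(-155) = (4*5/11 + 3/2)*(-155) = (4*(1/11)*5 + (½)*3)*(-155) = (20/11 + 3/2)*(-155) = (73/22)*(-155) = -11315/22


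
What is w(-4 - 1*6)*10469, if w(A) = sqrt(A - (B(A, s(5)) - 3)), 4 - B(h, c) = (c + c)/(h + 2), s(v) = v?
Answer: 73283*I/2 ≈ 36642.0*I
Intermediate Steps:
B(h, c) = 4 - 2*c/(2 + h) (B(h, c) = 4 - (c + c)/(h + 2) = 4 - 2*c/(2 + h))
w(A) = sqrt(3 + A - 2*(-1 + 2*A)/(2 + A)) (w(A) = sqrt(A - (2*(4 - 1*5 + 2*A)/(2 + A) - 3)) = sqrt(A - (2*(4 - 5 + 2*A)/(2 + A) - 3)) = sqrt(A - (2*(-1 + 2*A)/(2 + A) - 3)) = sqrt(A - (-3 + 2*(-1 + 2*A)/(2 + A))) = sqrt(A + (3 - 2*(-1 + 2*A)/(2 + A))) = sqrt(3 + A - 2*(-1 + 2*A)/(2 + A)))
w(-4 - 1*6)*10469 = sqrt((8 + (-4 - 1*6) + (-4 - 1*6)**2)/(2 + (-4 - 1*6)))*10469 = sqrt((8 + (-4 - 6) + (-4 - 6)**2)/(2 + (-4 - 6)))*10469 = sqrt((8 - 10 + (-10)**2)/(2 - 10))*10469 = sqrt((8 - 10 + 100)/(-8))*10469 = sqrt(-1/8*98)*10469 = sqrt(-49/4)*10469 = (7*I/2)*10469 = 73283*I/2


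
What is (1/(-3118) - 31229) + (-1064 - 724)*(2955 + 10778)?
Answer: -76658627295/3118 ≈ -2.4586e+7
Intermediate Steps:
(1/(-3118) - 31229) + (-1064 - 724)*(2955 + 10778) = (-1/3118 - 31229) - 1788*13733 = -97372023/3118 - 24554604 = -76658627295/3118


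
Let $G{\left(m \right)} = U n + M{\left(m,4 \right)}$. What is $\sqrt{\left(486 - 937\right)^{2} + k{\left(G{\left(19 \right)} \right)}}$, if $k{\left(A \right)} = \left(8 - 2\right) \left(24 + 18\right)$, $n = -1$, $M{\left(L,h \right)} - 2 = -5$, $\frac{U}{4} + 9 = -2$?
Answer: $\sqrt{203653} \approx 451.28$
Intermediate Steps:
$U = -44$ ($U = -36 + 4 \left(-2\right) = -36 - 8 = -44$)
$M{\left(L,h \right)} = -3$ ($M{\left(L,h \right)} = 2 - 5 = -3$)
$G{\left(m \right)} = 41$ ($G{\left(m \right)} = \left(-44\right) \left(-1\right) - 3 = 44 - 3 = 41$)
$k{\left(A \right)} = 252$ ($k{\left(A \right)} = 6 \cdot 42 = 252$)
$\sqrt{\left(486 - 937\right)^{2} + k{\left(G{\left(19 \right)} \right)}} = \sqrt{\left(486 - 937\right)^{2} + 252} = \sqrt{\left(-451\right)^{2} + 252} = \sqrt{203401 + 252} = \sqrt{203653}$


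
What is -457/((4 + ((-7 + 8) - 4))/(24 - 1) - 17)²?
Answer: -241753/152100 ≈ -1.5894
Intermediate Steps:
-457/((4 + ((-7 + 8) - 4))/(24 - 1) - 17)² = -457/((4 + (1 - 4))/23 - 17)² = -457/((4 - 3)*(1/23) - 17)² = -457/(1*(1/23) - 17)² = -457/(1/23 - 17)² = -457/((-390/23)²) = -457/152100/529 = -457*529/152100 = -241753/152100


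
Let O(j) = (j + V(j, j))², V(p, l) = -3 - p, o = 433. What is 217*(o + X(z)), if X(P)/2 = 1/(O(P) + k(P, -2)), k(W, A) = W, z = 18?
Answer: 2537381/27 ≈ 93977.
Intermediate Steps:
O(j) = 9 (O(j) = (j + (-3 - j))² = (-3)² = 9)
X(P) = 2/(9 + P)
217*(o + X(z)) = 217*(433 + 2/(9 + 18)) = 217*(433 + 2/27) = 217*(11693/27) = 2537381/27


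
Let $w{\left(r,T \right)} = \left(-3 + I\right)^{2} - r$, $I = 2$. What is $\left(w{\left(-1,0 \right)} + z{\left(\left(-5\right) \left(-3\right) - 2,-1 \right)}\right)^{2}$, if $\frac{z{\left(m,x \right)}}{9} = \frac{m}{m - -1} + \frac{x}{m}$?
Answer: $\frac{3094081}{33124} \approx 93.409$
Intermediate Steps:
$w{\left(r,T \right)} = 1 - r$ ($w{\left(r,T \right)} = \left(-3 + 2\right)^{2} - r = \left(-1\right)^{2} - r = 1 - r$)
$z{\left(m,x \right)} = \frac{9 m}{1 + m} + \frac{9 x}{m}$ ($z{\left(m,x \right)} = 9 \left(\frac{m}{m - -1} + \frac{x}{m}\right) = 9 \left(\frac{m}{m + 1} + \frac{x}{m}\right) = 9 \left(\frac{m}{1 + m} + \frac{x}{m}\right) = \frac{9 m}{1 + m} + \frac{9 x}{m}$)
$\left(w{\left(-1,0 \right)} + z{\left(\left(-5\right) \left(-3\right) - 2,-1 \right)}\right)^{2} = \left(\left(1 - -1\right) + \frac{9 \left(-1 + \left(\left(-5\right) \left(-3\right) - 2\right)^{2} + \left(\left(-5\right) \left(-3\right) - 2\right) \left(-1\right)\right)}{\left(\left(-5\right) \left(-3\right) - 2\right) \left(1 - -13\right)}\right)^{2} = \left(\left(1 + 1\right) + \frac{9 \left(-1 + \left(15 - 2\right)^{2} + \left(15 - 2\right) \left(-1\right)\right)}{\left(15 - 2\right) \left(1 + \left(15 - 2\right)\right)}\right)^{2} = \left(2 + \frac{9 \left(-1 + 13^{2} + 13 \left(-1\right)\right)}{13 \left(1 + 13\right)}\right)^{2} = \left(2 + 9 \cdot \frac{1}{13} \cdot \frac{1}{14} \left(-1 + 169 - 13\right)\right)^{2} = \left(2 + 9 \cdot \frac{1}{13} \cdot \frac{1}{14} \cdot 155\right)^{2} = \left(2 + \frac{1395}{182}\right)^{2} = \left(\frac{1759}{182}\right)^{2} = \frac{3094081}{33124}$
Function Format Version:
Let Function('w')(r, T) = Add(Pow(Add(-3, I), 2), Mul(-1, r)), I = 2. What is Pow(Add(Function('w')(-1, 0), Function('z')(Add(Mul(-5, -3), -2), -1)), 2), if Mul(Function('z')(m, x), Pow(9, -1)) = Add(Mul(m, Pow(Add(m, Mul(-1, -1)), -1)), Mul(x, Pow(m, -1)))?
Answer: Rational(3094081, 33124) ≈ 93.409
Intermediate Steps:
Function('w')(r, T) = Add(1, Mul(-1, r)) (Function('w')(r, T) = Add(Pow(Add(-3, 2), 2), Mul(-1, r)) = Add(Pow(-1, 2), Mul(-1, r)) = Add(1, Mul(-1, r)))
Function('z')(m, x) = Add(Mul(9, m, Pow(Add(1, m), -1)), Mul(9, x, Pow(m, -1))) (Function('z')(m, x) = Mul(9, Add(Mul(m, Pow(Add(m, Mul(-1, -1)), -1)), Mul(x, Pow(m, -1)))) = Mul(9, Add(Mul(m, Pow(Add(m, 1), -1)), Mul(x, Pow(m, -1)))) = Mul(9, Add(Mul(m, Pow(Add(1, m), -1)), Mul(x, Pow(m, -1)))) = Add(Mul(9, m, Pow(Add(1, m), -1)), Mul(9, x, Pow(m, -1))))
Pow(Add(Function('w')(-1, 0), Function('z')(Add(Mul(-5, -3), -2), -1)), 2) = Pow(Add(Add(1, Mul(-1, -1)), Mul(9, Pow(Add(Mul(-5, -3), -2), -1), Pow(Add(1, Add(Mul(-5, -3), -2)), -1), Add(-1, Pow(Add(Mul(-5, -3), -2), 2), Mul(Add(Mul(-5, -3), -2), -1)))), 2) = Pow(Add(Add(1, 1), Mul(9, Pow(Add(15, -2), -1), Pow(Add(1, Add(15, -2)), -1), Add(-1, Pow(Add(15, -2), 2), Mul(Add(15, -2), -1)))), 2) = Pow(Add(2, Mul(9, Pow(13, -1), Pow(Add(1, 13), -1), Add(-1, Pow(13, 2), Mul(13, -1)))), 2) = Pow(Add(2, Mul(9, Rational(1, 13), Pow(14, -1), Add(-1, 169, -13))), 2) = Pow(Add(2, Mul(9, Rational(1, 13), Rational(1, 14), 155)), 2) = Pow(Add(2, Rational(1395, 182)), 2) = Pow(Rational(1759, 182), 2) = Rational(3094081, 33124)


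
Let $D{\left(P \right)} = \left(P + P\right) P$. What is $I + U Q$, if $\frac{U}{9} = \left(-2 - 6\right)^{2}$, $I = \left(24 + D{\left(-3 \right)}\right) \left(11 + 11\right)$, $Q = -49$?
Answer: $-27300$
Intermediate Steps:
$D{\left(P \right)} = 2 P^{2}$ ($D{\left(P \right)} = 2 P P = 2 P^{2}$)
$I = 924$ ($I = \left(24 + 2 \left(-3\right)^{2}\right) \left(11 + 11\right) = \left(24 + 2 \cdot 9\right) 22 = \left(24 + 18\right) 22 = 42 \cdot 22 = 924$)
$U = 576$ ($U = 9 \left(-2 - 6\right)^{2} = 9 \left(-8\right)^{2} = 9 \cdot 64 = 576$)
$I + U Q = 924 + 576 \left(-49\right) = 924 - 28224 = -27300$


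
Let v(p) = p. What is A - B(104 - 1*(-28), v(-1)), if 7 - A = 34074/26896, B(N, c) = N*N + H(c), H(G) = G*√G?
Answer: -234240853/13448 + I ≈ -17418.0 + 1.0*I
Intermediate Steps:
H(G) = G^(3/2)
B(N, c) = N² + c^(3/2) (B(N, c) = N*N + c^(3/2) = N² + c^(3/2))
A = 77099/13448 (A = 7 - 34074/26896 = 7 - 1*17037/13448 = 7 - 17037/13448 = 77099/13448 ≈ 5.7331)
A - B(104 - 1*(-28), v(-1)) = 77099/13448 - ((104 - 1*(-28))² + (-1)^(3/2)) = 77099/13448 - ((104 + 28)² - I) = 77099/13448 - (132² - I) = 77099/13448 - (17424 - I) = 77099/13448 + (-17424 + I) = -234240853/13448 + I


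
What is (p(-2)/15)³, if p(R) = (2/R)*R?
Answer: 8/3375 ≈ 0.0023704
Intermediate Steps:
p(R) = 2
(p(-2)/15)³ = (2/15)³ = 8/3375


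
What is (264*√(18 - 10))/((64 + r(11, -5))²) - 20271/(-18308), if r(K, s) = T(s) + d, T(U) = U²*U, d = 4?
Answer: 20271/18308 + 176*√2/1083 ≈ 1.3370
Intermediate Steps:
T(U) = U³
r(K, s) = 4 + s³ (r(K, s) = s³ + 4 = 4 + s³)
(264*√(18 - 10))/((64 + r(11, -5))²) - 20271/(-18308) = (264*√(18 - 10))/((64 + (4 + (-5)³))²) - 20271/(-18308) = (264*√8)/((64 + (4 - 125))²) - 20271*(-1/18308) = (264*(2*√2))/((64 - 121)²) + 20271/18308 = (528*√2)/((-57)²) + 20271/18308 = (528*√2)/3249 + 20271/18308 = (528*√2)*(1/3249) + 20271/18308 = 176*√2/1083 + 20271/18308 = 20271/18308 + 176*√2/1083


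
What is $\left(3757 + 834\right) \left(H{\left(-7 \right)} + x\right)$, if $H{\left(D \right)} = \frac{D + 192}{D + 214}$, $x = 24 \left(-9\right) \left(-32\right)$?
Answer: $\frac{6569578679}{207} \approx 3.1737 \cdot 10^{7}$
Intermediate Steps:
$x = 6912$ ($x = \left(-216\right) \left(-32\right) = 6912$)
$H{\left(D \right)} = \frac{192 + D}{214 + D}$
$\left(3757 + 834\right) \left(H{\left(-7 \right)} + x\right) = \left(3757 + 834\right) \left(\frac{192 - 7}{214 - 7} + 6912\right) = 4591 \left(\frac{1}{207} \cdot 185 + 6912\right) = 4591 \left(\frac{185}{207} + 6912\right) = 4591 \cdot \frac{1430969}{207} = \frac{6569578679}{207}$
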